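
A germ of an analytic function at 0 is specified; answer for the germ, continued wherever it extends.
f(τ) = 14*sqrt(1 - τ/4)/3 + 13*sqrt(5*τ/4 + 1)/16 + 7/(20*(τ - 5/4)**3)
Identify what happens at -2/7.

Denominator factors: τ - 5/4 = -43/28 at τ = -2/7 — none vanishes.
Branch term sqrt(1 - τ/(4)): argument at -2/7 is 15/14, nonzero, so -2/7 is not its branch point (a point on a principal cut is still regular for the continued germ).
Branch term sqrt(1 - τ/(-4/5)): argument at -2/7 is 9/14, nonzero, so -2/7 is not its branch point (a point on a principal cut is still regular for the continued germ).
So the germ continues analytically to -2/7.

The point is a regular point.


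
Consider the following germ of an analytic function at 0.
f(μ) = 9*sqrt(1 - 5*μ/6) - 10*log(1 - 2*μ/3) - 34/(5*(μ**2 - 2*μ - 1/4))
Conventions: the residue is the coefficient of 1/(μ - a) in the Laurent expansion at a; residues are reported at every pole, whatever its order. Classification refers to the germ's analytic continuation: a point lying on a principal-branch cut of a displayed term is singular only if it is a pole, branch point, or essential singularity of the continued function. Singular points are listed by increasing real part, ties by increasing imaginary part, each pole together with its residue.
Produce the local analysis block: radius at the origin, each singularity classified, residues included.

Denominator factor (μ**2 - 2*μ - 1/4): discriminant 5, real irrational roots 1 + (1/2)*sqrt(5) and 1 - (1/2)*sqrt(5); poles of order 1, moduli 1 + (1/2)*sqrt(5) and -1 + (1/2)*sqrt(5).
Branch term (-10)*log(1 - μ/(3/2)): its argument vanishes at μ = 3/2, a logarithmic branch point, modulus 3/2.
Branch term (9)*sqrt(1 - μ/(6/5)): its argument vanishes at μ = 6/5, a square-root branch point, modulus 6/5.
The radius of convergence is the smallest modulus among the singular points: -1 + (1/2)*sqrt(5).
The branch terms are analytic at 1 - (1/2)*sqrt(5) and contribute nothing to the residue; only the rational part matters.
The factor μ**2 - 2*μ - 1/4 splits as (μ - a)(μ - a') with a = 1 - (1/2)*sqrt(5), a' = 1 + (1/2)*sqrt(5). At the order-1 pole a set g(μ) = (μ - a)*(rational part) = [-34/5] / (μ - a').
Simple pole: residue = g(a) at a = 1 - (1/2)*sqrt(5), which is (34/25)*sqrt(5).
The branch terms are analytic at 1 + (1/2)*sqrt(5) and contribute nothing to the residue; only the rational part matters.
The factor μ**2 - 2*μ - 1/4 splits as (μ - a)(μ - a') with a = 1 + (1/2)*sqrt(5), a' = 1 - (1/2)*sqrt(5). At the order-1 pole a set g(μ) = (μ - a)*(rational part) = [-34/5] / (μ - a').
Simple pole: residue = g(a) at a = 1 + (1/2)*sqrt(5), which is -(34/25)*sqrt(5).
List the singular points by increasing real part (a conjugate pair: the negative imaginary part first).

Radius of convergence at 0: -1 + (1/2)*sqrt(5).
At 1 - (1/2)*sqrt(5): a pole of order 1; residue (34/25)*sqrt(5).
At 6/5: an algebraic (square-root) branch point.
At 3/2: a logarithmic branch point.
At 1 + (1/2)*sqrt(5): a pole of order 1; residue -(34/25)*sqrt(5).


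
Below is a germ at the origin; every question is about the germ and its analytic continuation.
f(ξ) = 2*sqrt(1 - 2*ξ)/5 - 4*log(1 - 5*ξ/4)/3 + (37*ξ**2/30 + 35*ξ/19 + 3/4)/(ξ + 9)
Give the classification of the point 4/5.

The point is a logarithmic branch point.

The term (-4/3)*log(1 - ξ/(4/5)) has argument 1 - 4/5/(4/5) = 0 at 4/5: a logarithmic (infinitely-sheeted) branch point; the remaining terms are analytic or single-valued there.


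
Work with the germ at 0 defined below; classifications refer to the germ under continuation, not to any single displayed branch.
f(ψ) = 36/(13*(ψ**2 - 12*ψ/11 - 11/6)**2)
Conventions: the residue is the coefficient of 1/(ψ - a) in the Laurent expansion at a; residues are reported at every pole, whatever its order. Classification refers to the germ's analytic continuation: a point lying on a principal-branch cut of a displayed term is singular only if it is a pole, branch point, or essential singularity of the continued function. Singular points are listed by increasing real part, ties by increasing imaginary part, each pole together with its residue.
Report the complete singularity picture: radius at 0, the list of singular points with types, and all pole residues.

Radius of convergence at 0: -6/11 + (1/66)*sqrt(9282).
At 6/11 - (1/66)*sqrt(9282): a pole of order 2; residue (71874/31111717)*sqrt(9282).
At 6/11 + (1/66)*sqrt(9282): a pole of order 2; residue -(71874/31111717)*sqrt(9282).

Denominator factor (ψ**2 - 12*ψ/11 - 11/6)^2: discriminant 3094/363, real irrational roots 6/11 + (1/66)*sqrt(9282) and 6/11 - (1/66)*sqrt(9282); poles of order 2, moduli 6/11 + (1/66)*sqrt(9282) and -6/11 + (1/66)*sqrt(9282).
The radius of convergence is the smallest modulus among the singular points: -6/11 + (1/66)*sqrt(9282).
The factor ψ**2 - 12*ψ/11 - 11/6 splits as (ψ - a)(ψ - a') with a = 6/11 - (1/66)*sqrt(9282), a' = 6/11 + (1/66)*sqrt(9282). At the order-2 pole a set g(ψ) = (ψ - a)^2*f(ψ) = [36/13] / (ψ - a')^2.
Order-2 pole: residue = g'(a); g'(6/11 - (1/66)*sqrt(9282)) = (71874/31111717)*sqrt(9282), so the residue is (71874/31111717)*sqrt(9282).
The factor ψ**2 - 12*ψ/11 - 11/6 splits as (ψ - a)(ψ - a') with a = 6/11 + (1/66)*sqrt(9282), a' = 6/11 - (1/66)*sqrt(9282). At the order-2 pole a set g(ψ) = (ψ - a)^2*f(ψ) = [36/13] / (ψ - a')^2.
Order-2 pole: residue = g'(a); g'(6/11 + (1/66)*sqrt(9282)) = -(71874/31111717)*sqrt(9282), so the residue is -(71874/31111717)*sqrt(9282).
List the singular points by increasing real part (a conjugate pair: the negative imaginary part first).


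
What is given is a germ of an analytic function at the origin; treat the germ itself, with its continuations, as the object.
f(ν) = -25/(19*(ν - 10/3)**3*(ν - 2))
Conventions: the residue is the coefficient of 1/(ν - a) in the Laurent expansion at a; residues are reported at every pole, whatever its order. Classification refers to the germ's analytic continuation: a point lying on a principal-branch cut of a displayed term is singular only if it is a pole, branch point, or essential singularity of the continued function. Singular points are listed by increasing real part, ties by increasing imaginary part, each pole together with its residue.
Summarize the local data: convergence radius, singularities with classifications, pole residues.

Radius of convergence at 0: 2.
At 2: a pole of order 1; residue 675/1216.
At 10/3: a pole of order 3; residue -675/1216.

Denominator factor (ν - 10/3)^3: pole of order 3 at 10/3, modulus 10/3.
Denominator factor (ν - 2): pole of order 1 at 2, modulus 2.
The radius of convergence is the smallest modulus among the singular points: 2.
At the order-1 pole 2 set g(ν) = (ν - (2))*f(ν) = -25/(19*(ν - 10/3)**3).
Simple pole: residue = g(a) at a = 2, which is 675/1216.
At the order-3 pole 10/3 set g(ν) = (ν - (10/3))^3*f(ν) = -25/(19*(ν - 2)).
Order-3 pole: residue = g''(a)/2; g''(10/3) = -675/608, so the residue is -675/1216.
List the singular points by increasing real part (a conjugate pair: the negative imaginary part first).


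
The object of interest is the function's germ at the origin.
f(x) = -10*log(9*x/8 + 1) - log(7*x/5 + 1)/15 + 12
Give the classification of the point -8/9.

The point is a logarithmic branch point.

The term (-10)*log(1 - x/(-8/9)) has argument 1 - -8/9/(-8/9) = 0 at -8/9: a logarithmic (infinitely-sheeted) branch point; the remaining terms are analytic or single-valued there.


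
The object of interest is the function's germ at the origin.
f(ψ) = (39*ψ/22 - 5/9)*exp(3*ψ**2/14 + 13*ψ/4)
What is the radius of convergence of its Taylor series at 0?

The factor exp(3*ψ**2/14 + 13*ψ/4) is entire and contributes no finite singular point.
The polynomial part has no poles.
No finite singular points: the Taylor series at 0 converges everywhere.

The radius of convergence is infinite.


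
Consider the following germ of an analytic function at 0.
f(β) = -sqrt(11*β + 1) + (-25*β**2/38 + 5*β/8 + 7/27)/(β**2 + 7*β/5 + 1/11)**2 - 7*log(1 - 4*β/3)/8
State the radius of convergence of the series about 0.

Denominator factor (β**2 + 7*β/5 + 1/11)^2: discriminant 439/275, real irrational roots -7/10 + (1/110)*sqrt(4829) and -7/10 - (1/110)*sqrt(4829); poles of order 2, moduli 7/10 - (1/110)*sqrt(4829) and 7/10 + (1/110)*sqrt(4829).
Branch term (-1)*sqrt(1 - β/(-1/11)): its argument vanishes at β = -1/11, a square-root branch point, modulus 1/11.
Branch term (-7/8)*log(1 - β/(3/4)): its argument vanishes at β = 3/4, a logarithmic branch point, modulus 3/4.
The radius of convergence is the smallest modulus among the singular points: 7/10 - (1/110)*sqrt(4829).

The radius of convergence is 7/10 - (1/110)*sqrt(4829).


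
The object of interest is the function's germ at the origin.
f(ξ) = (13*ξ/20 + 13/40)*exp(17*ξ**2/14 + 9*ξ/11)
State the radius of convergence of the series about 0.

The radius of convergence is infinite.

The factor exp(17*ξ**2/14 + 9*ξ/11) is entire and contributes no finite singular point.
The polynomial part has no poles.
No finite singular points: the Taylor series at 0 converges everywhere.


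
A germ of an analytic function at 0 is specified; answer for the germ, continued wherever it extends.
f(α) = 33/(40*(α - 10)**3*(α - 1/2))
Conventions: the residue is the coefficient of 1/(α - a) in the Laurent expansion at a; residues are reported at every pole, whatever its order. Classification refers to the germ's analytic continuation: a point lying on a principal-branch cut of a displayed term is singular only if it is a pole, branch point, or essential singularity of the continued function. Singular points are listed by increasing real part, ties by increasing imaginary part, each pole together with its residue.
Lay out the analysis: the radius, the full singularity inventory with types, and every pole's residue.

Denominator factor (α - 10)^3: pole of order 3 at 10, modulus 10.
Denominator factor (α - 1/2): pole of order 1 at 1/2, modulus 1/2.
The radius of convergence is the smallest modulus among the singular points: 1/2.
At the order-1 pole 1/2 set g(α) = (α - (1/2))*f(α) = 33/(40*(α - 10)**3).
Simple pole: residue = g(a) at a = 1/2, which is -33/34295.
At the order-3 pole 10 set g(α) = (α - (10))^3*f(α) = 33/(40*(α - 1/2)).
Order-3 pole: residue = g''(a)/2; g''(10) = 66/34295, so the residue is 33/34295.
List the singular points by increasing real part (a conjugate pair: the negative imaginary part first).

Radius of convergence at 0: 1/2.
At 1/2: a pole of order 1; residue -33/34295.
At 10: a pole of order 3; residue 33/34295.


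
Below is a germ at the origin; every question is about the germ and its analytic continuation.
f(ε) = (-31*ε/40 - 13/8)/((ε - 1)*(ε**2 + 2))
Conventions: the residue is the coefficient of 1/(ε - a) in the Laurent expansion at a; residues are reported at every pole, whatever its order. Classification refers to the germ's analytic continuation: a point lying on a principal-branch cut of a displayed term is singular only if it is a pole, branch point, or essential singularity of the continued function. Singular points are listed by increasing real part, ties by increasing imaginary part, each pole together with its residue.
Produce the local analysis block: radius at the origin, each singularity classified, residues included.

Denominator factor (ε**2 + 2): discriminant -8, complex-conjugate roots (sqrt(2))*i and -(sqrt(2))*i; poles of order 1, moduli sqrt(2) and sqrt(2).
Denominator factor (ε - 1): pole of order 1 at 1, modulus 1.
The radius of convergence is the smallest modulus among the singular points: 1.
The factor ε**2 + 2 splits as (ε - a)(ε - a') with a = -(sqrt(2))*i, a' = (sqrt(2))*i. At the order-1 pole a set g(ε) = (ε - a)*f(ε) = [(-31*ε/40 - 13/8)/(ε - 1)] / (ε - a').
Simple pole: residue = g(a) at a = -(sqrt(2))*i, which is (2/5) + ((1/160)*sqrt(2))*i.
The factor ε**2 + 2 splits as (ε - a)(ε - a') with a = (sqrt(2))*i, a' = -(sqrt(2))*i. At the order-1 pole a set g(ε) = (ε - a)*f(ε) = [(-31*ε/40 - 13/8)/(ε - 1)] / (ε - a').
Simple pole: residue = g(a) at a = (sqrt(2))*i, which is (2/5) - ((1/160)*sqrt(2))*i.
At the order-1 pole 1 set g(ε) = (ε - (1))*f(ε) = (-31*ε/40 - 13/8)/(ε**2 + 2).
Simple pole: residue = g(a) at a = 1, which is -4/5.
List the singular points by increasing real part (a conjugate pair: the negative imaginary part first).

Radius of convergence at 0: 1.
At -(sqrt(2))*i: a pole of order 1; residue (2/5) + ((1/160)*sqrt(2))*i.
At (sqrt(2))*i: a pole of order 1; residue (2/5) - ((1/160)*sqrt(2))*i.
At 1: a pole of order 1; residue -4/5.


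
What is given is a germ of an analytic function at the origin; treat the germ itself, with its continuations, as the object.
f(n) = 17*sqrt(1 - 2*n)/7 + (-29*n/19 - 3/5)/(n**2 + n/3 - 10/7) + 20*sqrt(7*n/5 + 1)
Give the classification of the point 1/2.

The term (17/7)*sqrt(1 - n/(1/2)) has argument 1 - 1/2/(1/2) = 0 at 1/2: a square-root (algebraic, two-sheeted) branch point; the remaining terms are analytic or single-valued there.

The point is an algebraic (square-root) branch point.


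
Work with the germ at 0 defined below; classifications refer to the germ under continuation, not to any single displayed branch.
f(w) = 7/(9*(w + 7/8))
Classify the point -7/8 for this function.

The point is a pole of order 1.

The denominator factor w + 7/8 vanishes at -7/8 and appears to the power 1; the numerator there equals 7/9, nonzero, and no other factor vanishes.
Hence a pole whose order is the multiplicity, 1.


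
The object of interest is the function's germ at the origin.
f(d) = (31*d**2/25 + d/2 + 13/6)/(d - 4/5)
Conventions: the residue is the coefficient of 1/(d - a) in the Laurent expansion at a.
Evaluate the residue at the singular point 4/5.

The residue is 12601/3750.

At the order-1 pole 4/5 set g(d) = (d - (4/5))*f(d) = 31*d**2/25 + d/2 + 13/6.
Simple pole: residue = g(a) at a = 4/5, which is 12601/3750.


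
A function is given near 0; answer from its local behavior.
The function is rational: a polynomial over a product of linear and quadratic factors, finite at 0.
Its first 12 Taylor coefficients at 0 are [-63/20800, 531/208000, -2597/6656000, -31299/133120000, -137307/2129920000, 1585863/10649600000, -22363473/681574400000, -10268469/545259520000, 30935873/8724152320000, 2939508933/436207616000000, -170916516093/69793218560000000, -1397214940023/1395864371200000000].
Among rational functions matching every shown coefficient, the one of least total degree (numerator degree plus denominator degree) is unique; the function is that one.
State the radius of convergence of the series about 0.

The radius of convergence is sqrt(5).

No rational of total degree below 10 reproduces all 12 coefficients; solving the [2/8] Pade equations on them gives f(w) = (-23*w**2/36 + w/4 - 35/13)/((w + 8/3)**2*(w**2 + 5)**3), whose expansion matches every shown term.
Denominator factor (w + 8/3)^2: pole of order 2 at -8/3, modulus 8/3.
Denominator factor (w**2 + 5)^3: discriminant -20, complex-conjugate roots (sqrt(5))*i and -(sqrt(5))*i; poles of order 3, moduli sqrt(5) and sqrt(5).
The radius of convergence is the smallest modulus among the singular points: sqrt(5).


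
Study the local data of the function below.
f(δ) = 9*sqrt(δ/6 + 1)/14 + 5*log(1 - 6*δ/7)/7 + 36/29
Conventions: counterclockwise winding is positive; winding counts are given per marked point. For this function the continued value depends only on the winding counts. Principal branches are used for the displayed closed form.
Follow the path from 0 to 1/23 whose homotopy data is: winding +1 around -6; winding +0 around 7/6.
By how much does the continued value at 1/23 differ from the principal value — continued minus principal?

The rational part is single-valued and drops out of the difference; each branch term changes only by its own monodromy.
(9/14)*sqrt(1 - δ/(-6)): winding +1 is odd, the square root flips sign, contributing -2*(9/14)*sqrt(1 - (1/23)/(-6)) = -2*(9/14)*sqrt(139/138) = -(3/322)*sqrt(19182).
(5/7)*log(1 - δ/(7/6)): winding 0 around 7/6, so this term returns to its principal value, contribution 0.
Summing the contributions at δ = 1/23 gives -(3/322)*sqrt(19182).

Continued minus principal equals -(3/322)*sqrt(19182).


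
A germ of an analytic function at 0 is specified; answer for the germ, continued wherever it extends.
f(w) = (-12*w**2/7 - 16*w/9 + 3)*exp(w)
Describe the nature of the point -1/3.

There is no denominator, hence no pole anywhere.
The factor exp(w) is entire.
So the germ continues analytically to -1/3.

The point is a regular point.


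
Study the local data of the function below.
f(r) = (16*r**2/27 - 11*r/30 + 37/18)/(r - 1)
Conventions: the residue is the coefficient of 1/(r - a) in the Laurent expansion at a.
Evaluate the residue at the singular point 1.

The residue is 308/135.

At the order-1 pole 1 set g(r) = (r - (1))*f(r) = 16*r**2/27 - 11*r/30 + 37/18.
Simple pole: residue = g(a) at a = 1, which is 308/135.


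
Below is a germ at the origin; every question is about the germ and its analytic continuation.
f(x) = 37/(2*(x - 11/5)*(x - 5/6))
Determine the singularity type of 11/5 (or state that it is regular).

The denominator factor x - 11/5 vanishes at 11/5 and appears to the power 1; the numerator there equals 37/2, nonzero, and no other factor vanishes.
Hence a pole whose order is the multiplicity, 1.

The point is a pole of order 1.


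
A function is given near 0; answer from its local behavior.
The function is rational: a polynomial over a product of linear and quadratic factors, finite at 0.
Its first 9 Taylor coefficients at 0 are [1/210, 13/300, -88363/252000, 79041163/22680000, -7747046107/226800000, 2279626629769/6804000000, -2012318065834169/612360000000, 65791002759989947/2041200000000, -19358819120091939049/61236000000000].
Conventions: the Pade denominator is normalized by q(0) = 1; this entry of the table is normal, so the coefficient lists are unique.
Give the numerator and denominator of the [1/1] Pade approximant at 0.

Taylor coefficients needed (read off): a_0 = 1/210, a_1 = 13/300, a_2 = -88363/252000.
Write the denominator as Q(λ) = 1 + q1*λ. Requiring Q*f - P = O(λ^3) with deg P <= 1 kills the coefficients of λ^2..λ^2 in Q*f:
  λ^2: a_2 + q1*a_1 = 0, i.e. -88363/252000 + (13/300)*q1 = 0.
Solving this linear system: q1 = 88363/10920.
The numerator is Q*f truncated at degree 1: P0 = a_0 = 1/210; P1 = a_1 + q1*a_0 = 37547/458640.

The Pade approximant has numerator coefficients [1/210, 37547/458640]; denominator coefficients [1, 88363/10920].


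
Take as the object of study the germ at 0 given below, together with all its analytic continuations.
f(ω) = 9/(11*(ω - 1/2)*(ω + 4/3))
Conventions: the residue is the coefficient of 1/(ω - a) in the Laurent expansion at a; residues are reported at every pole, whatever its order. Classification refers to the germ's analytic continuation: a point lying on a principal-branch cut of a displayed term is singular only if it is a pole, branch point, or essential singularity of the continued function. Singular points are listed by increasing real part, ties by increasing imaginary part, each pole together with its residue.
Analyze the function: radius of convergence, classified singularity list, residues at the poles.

Denominator factor (ω + 4/3): pole of order 1 at -4/3, modulus 4/3.
Denominator factor (ω - 1/2): pole of order 1 at 1/2, modulus 1/2.
The radius of convergence is the smallest modulus among the singular points: 1/2.
At the order-1 pole -4/3 set g(ω) = (ω - (-4/3))*f(ω) = 9/(11*(ω - 1/2)).
Simple pole: residue = g(a) at a = -4/3, which is -54/121.
At the order-1 pole 1/2 set g(ω) = (ω - (1/2))*f(ω) = 9/(11*(ω + 4/3)).
Simple pole: residue = g(a) at a = 1/2, which is 54/121.
List the singular points by increasing real part (a conjugate pair: the negative imaginary part first).

Radius of convergence at 0: 1/2.
At -4/3: a pole of order 1; residue -54/121.
At 1/2: a pole of order 1; residue 54/121.


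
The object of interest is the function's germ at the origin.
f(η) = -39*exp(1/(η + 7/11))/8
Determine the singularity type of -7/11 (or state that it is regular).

The point is an essential singularity.

The exponent 1/(η - (-7/11)) has a pole at -7/11, so exp(1/(η - (-7/11))) takes every nonzero value near it: an essential singularity (not a pole of any order).


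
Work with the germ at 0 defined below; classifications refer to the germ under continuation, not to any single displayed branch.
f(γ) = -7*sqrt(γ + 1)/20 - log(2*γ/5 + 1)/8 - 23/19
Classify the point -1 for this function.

The term (-7/20)*sqrt(1 - γ/(-1)) has argument 1 - -1/(-1) = 0 at -1: a square-root (algebraic, two-sheeted) branch point; the remaining terms are analytic or single-valued there.

The point is an algebraic (square-root) branch point.


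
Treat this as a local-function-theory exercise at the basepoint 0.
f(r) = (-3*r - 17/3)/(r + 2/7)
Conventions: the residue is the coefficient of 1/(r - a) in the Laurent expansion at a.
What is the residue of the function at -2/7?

The residue is -101/21.

At the order-1 pole -2/7 set g(r) = (r - (-2/7))*f(r) = -3*r - 17/3.
Simple pole: residue = g(a) at a = -2/7, which is -101/21.


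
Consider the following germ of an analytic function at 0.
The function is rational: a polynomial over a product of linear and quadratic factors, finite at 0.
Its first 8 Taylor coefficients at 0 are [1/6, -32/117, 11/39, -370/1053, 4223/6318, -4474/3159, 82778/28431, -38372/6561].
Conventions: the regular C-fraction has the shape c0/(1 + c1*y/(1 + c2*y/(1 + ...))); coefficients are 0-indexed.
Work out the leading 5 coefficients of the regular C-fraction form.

The regular C-fraction coefficients are [1/6, 64/39, -761/1248, -26507/73056, 6810768/1551679].

Taylor coefficients (read off): a_0 = 1/6, a_1 = -32/117, a_2 = 11/39, a_3 = -370/1053, a_4 = 4223/6318.
c0 = a_0 = 1/6. Peel one level at a time: if S = 1 + c*y/S' with S'(0) = 1, then c is the y-coefficient of S and S' = c*y/(S - 1).
S_1 = c0/f = 1 + (64/39)*y + (1522/1521)*y^2 + ...; c1 = 64/39.
S_2 = c1*y/(S_1 - 1) = 1 + (-761/1248)*y + (-2039/9216)*y^2 + ...; c2 = -761/1248.
S_3 = c2*y/(S_2 - 1) = 1 + (-26507/73056)*y + (1844583/1158242)*y^2 + ...; c3 = -26507/73056.
S_4 = c3*y/(S_3 - 1) = 1 + (6810768/1551679)*y + ...; c4 = 6810768/1551679.


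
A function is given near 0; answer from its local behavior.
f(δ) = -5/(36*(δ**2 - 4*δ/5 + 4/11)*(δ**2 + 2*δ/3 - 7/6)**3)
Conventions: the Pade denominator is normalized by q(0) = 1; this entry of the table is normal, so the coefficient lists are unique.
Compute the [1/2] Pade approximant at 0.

Taylor coefficients needed (expand at 0): a_0 = 165/686, a_1 = 4521/4802, a_2 = 1680393/672280, a_3 = 56146893/11764900.
Write the denominator as Q(δ) = 1 + q1*δ + q2*δ^2. Requiring Q*f - P = O(δ^4) with deg P <= 1 kills the coefficients of δ^2..δ^3 in Q*f:
  δ^2: a_2 + q1*a_1 + q2*a_0 = 0, i.e. 1680393/672280 + (4521/4802)*q1 + (165/686)*q2 = 0.
  δ^3: a_3 + q1*a_2 + q2*a_1 = 0, i.e. 56146893/11764900 + (1680393/672280)*q1 + (4521/4802)*q2 = 0.
Solving this linear system: q1 = -714667/169085, q2 = 29127633/4734380.
The numerator is Q*f truncated at degree 1: P0 = a_0 = 165/686; P1 = a_1 + q1*a_0 = -871530/11599231.

The Pade approximant has numerator coefficients [165/686, -871530/11599231]; denominator coefficients [1, -714667/169085, 29127633/4734380].


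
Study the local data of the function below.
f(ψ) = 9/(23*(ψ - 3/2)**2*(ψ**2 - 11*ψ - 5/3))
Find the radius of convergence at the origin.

Denominator factor (ψ**2 - 11*ψ - 5/3): discriminant 383/3, real irrational roots 11/2 + (1/6)*sqrt(1149) and 11/2 - (1/6)*sqrt(1149); poles of order 1, moduli 11/2 + (1/6)*sqrt(1149) and -11/2 + (1/6)*sqrt(1149).
Denominator factor (ψ - 3/2)^2: pole of order 2 at 3/2, modulus 3/2.
The radius of convergence is the smallest modulus among the singular points: -11/2 + (1/6)*sqrt(1149).

The radius of convergence is -11/2 + (1/6)*sqrt(1149).


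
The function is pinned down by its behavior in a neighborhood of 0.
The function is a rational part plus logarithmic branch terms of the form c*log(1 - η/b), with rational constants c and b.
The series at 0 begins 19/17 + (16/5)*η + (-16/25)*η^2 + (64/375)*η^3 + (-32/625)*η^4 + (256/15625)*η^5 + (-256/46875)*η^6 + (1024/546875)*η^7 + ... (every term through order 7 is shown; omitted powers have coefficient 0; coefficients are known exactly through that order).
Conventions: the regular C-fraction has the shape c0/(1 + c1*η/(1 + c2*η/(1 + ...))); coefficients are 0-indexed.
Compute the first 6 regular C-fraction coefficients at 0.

Taylor coefficients (read off): a_0 = 19/17, a_1 = 16/5, a_2 = -16/25, a_3 = 64/375, a_4 = -32/625, a_5 = 256/15625.
c0 = a_0 = 19/17. Peel one level at a time: if S = 1 + c*η/S' with S'(0) = 1, then c is the η-coefficient of S and S' = c*η/(S - 1).
S_1 = c0/f = 1 + (-272/95)*η + (79152/9025)*η^2 + ...; c1 = -272/95.
S_2 = c1*η/(S_1 - 1) = 1 + (291/95)*η + (-1/75)*η^2 + ...; c2 = 291/95.
S_3 = c2*η/(S_2 - 1) = 1 + (19/4365)*η + (-16226/19053225)*η^2 + ...; c3 = 19/4365.
S_4 = c3*η/(S_3 - 1) = 1 + (854/4365)*η + (-4/375)*η^2 + ...; c4 = 854/4365.
S_5 = c4*η/(S_4 - 1) = 1 + (582/10675)*η + ...; c5 = 582/10675.

The regular C-fraction coefficients are [19/17, -272/95, 291/95, 19/4365, 854/4365, 582/10675].


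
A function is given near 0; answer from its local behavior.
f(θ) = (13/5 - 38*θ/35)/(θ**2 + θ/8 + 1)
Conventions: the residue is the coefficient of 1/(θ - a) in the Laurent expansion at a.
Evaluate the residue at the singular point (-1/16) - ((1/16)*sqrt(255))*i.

The residue is (-19/35) + ((249/2975)*sqrt(255))*i.

The factor θ**2 + θ/8 + 1 splits as (θ - a)(θ - a') with a = (-1/16) - ((1/16)*sqrt(255))*i, a' = (-1/16) + ((1/16)*sqrt(255))*i. At the order-1 pole a set g(θ) = (θ - a)*f(θ) = [13/5 - 38*θ/35] / (θ - a').
Simple pole: residue = g(a) at a = (-1/16) - ((1/16)*sqrt(255))*i, which is (-19/35) + ((249/2975)*sqrt(255))*i.


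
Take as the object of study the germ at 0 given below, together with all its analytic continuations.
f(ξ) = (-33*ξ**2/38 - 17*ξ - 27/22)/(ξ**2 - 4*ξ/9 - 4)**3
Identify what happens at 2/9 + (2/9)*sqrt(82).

The denominator factor ξ**2 - 4*ξ/9 - 4 vanishes at 2/9 + (2/9)*sqrt(82) and appears to the power 3; the numerator there equals -96659/11286 - (1982/513)*sqrt(82), nonzero, and no other factor vanishes.
Hence a pole whose order is the multiplicity, 3.

The point is a pole of order 3.


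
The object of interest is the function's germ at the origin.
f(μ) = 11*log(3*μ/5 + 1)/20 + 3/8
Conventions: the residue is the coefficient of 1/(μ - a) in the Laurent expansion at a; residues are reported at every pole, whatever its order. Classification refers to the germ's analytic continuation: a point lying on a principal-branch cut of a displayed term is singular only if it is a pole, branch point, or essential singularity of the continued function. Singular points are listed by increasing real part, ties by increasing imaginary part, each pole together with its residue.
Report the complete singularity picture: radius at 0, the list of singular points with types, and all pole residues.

Branch term (11/20)*log(1 - μ/(-5/3)): its argument vanishes at μ = -5/3, a logarithmic branch point, modulus 5/3.
The radius of convergence is the smallest modulus among the singular points: 5/3.

Radius of convergence at 0: 5/3.
At -5/3: a logarithmic branch point.


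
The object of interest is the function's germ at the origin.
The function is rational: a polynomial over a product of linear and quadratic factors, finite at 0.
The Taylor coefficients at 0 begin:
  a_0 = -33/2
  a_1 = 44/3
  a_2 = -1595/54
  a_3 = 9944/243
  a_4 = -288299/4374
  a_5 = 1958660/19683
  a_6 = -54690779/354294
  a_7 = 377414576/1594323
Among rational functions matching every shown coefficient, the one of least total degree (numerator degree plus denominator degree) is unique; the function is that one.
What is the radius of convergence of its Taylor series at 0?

No rational of total degree below 2 reproduces all 8 coefficients; solving the [0/2] Pade equations on them gives f(u) = 33/(2*(u**2 - 8*u/9 - 1)), whose expansion matches every shown term.
Denominator factor (u**2 - 8*u/9 - 1): discriminant 388/81, real irrational roots 4/9 + (1/9)*sqrt(97) and 4/9 - (1/9)*sqrt(97); poles of order 1, moduli 4/9 + (1/9)*sqrt(97) and -4/9 + (1/9)*sqrt(97).
The radius of convergence is the smallest modulus among the singular points: -4/9 + (1/9)*sqrt(97).

The radius of convergence is -4/9 + (1/9)*sqrt(97).


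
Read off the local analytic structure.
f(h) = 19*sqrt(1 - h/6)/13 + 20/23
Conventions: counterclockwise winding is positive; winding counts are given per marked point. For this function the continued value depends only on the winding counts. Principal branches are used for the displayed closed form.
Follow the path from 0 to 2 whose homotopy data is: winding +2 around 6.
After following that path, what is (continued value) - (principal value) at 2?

The rational part is single-valued and drops out of the difference; each branch term changes only by its own monodromy.
(19/13)*sqrt(1 - h/(6)): winding +2 is even, the square root returns to the same sheet, contribution 0.
Summing the contributions at h = 2 gives 0.

Continued minus principal equals 0.


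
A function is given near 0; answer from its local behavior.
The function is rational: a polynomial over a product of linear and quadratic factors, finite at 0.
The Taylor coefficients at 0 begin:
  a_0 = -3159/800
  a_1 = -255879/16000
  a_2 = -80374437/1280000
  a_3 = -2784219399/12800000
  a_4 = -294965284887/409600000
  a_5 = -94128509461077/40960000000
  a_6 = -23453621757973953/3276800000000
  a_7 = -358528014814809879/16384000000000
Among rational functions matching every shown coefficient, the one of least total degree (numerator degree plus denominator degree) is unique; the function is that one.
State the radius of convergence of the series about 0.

The radius of convergence is -9/16 + (7/48)*sqrt(41).

No rational of total degree below 4 reproduces all 8 coefficients; solving the [0/4] Pade equations on them gives f(ζ) = -39/(32*(ζ**2 + 9*ζ/8 - 5/9)**2), whose expansion matches every shown term.
Denominator factor (ζ**2 + 9*ζ/8 - 5/9)^2: discriminant 2009/576, real irrational roots -9/16 + (7/48)*sqrt(41) and -9/16 - (7/48)*sqrt(41); poles of order 2, moduli -9/16 + (7/48)*sqrt(41) and 9/16 + (7/48)*sqrt(41).
The radius of convergence is the smallest modulus among the singular points: -9/16 + (7/48)*sqrt(41).


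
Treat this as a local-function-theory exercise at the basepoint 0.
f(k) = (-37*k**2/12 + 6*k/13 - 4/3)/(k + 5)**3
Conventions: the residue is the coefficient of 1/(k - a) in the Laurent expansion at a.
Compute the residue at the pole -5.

The residue is -37/12.

At the order-3 pole -5 set g(k) = (k - (-5))^3*f(k) = -37*k**2/12 + 6*k/13 - 4/3.
Order-3 pole: residue = g''(a)/2; g''(-5) = -37/6, so the residue is -37/12.


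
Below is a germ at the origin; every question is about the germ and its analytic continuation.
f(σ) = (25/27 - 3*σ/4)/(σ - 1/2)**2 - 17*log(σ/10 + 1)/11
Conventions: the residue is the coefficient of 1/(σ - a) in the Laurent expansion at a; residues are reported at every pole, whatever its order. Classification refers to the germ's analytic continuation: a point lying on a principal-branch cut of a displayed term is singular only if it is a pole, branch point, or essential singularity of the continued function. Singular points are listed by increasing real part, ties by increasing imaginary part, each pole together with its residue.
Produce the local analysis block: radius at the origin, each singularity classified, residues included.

Radius of convergence at 0: 1/2.
At -10: a logarithmic branch point.
At 1/2: a pole of order 2; residue -3/4.

Denominator factor (σ - 1/2)^2: pole of order 2 at 1/2, modulus 1/2.
Branch term (-17/11)*log(1 - σ/(-10)): its argument vanishes at σ = -10, a logarithmic branch point, modulus 10.
The radius of convergence is the smallest modulus among the singular points: 1/2.
The branch term is analytic at 1/2 and contributes nothing to the residue; only the rational part matters.
At the order-2 pole 1/2 set g(σ) = (σ - (1/2))^2*(rational part) = 25/27 - 3*σ/4.
Order-2 pole: residue = g'(a); g'(1/2) = -3/4, so the residue is -3/4.
List the singular points by increasing real part (a conjugate pair: the negative imaginary part first).


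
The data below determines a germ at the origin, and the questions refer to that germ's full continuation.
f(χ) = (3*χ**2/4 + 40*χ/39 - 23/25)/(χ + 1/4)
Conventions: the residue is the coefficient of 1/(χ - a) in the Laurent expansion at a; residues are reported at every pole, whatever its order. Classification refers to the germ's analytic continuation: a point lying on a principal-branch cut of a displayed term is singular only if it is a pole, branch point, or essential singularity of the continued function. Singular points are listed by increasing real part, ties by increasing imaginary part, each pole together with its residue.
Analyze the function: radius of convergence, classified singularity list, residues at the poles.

Radius of convergence at 0: 1/4.
At -1/4: a pole of order 1; residue -70483/62400.

Denominator factor (χ + 1/4): pole of order 1 at -1/4, modulus 1/4.
The radius of convergence is the smallest modulus among the singular points: 1/4.
At the order-1 pole -1/4 set g(χ) = (χ - (-1/4))*f(χ) = 3*χ**2/4 + 40*χ/39 - 23/25.
Simple pole: residue = g(a) at a = -1/4, which is -70483/62400.


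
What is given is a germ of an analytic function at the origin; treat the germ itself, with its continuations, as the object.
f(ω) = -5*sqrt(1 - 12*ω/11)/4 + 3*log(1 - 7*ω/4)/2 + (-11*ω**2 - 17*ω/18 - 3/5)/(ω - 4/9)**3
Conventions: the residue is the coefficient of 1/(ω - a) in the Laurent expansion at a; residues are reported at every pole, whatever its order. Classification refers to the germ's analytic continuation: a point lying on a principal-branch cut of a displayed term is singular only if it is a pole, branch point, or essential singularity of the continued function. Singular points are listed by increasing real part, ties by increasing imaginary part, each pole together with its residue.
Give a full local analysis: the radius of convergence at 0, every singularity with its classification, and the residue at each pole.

Denominator factor (ω - 4/9)^3: pole of order 3 at 4/9, modulus 4/9.
Branch term (-5/4)*sqrt(1 - ω/(11/12)): its argument vanishes at ω = 11/12, a square-root branch point, modulus 11/12.
Branch term (3/2)*log(1 - ω/(4/7)): its argument vanishes at ω = 4/7, a logarithmic branch point, modulus 4/7.
The radius of convergence is the smallest modulus among the singular points: 4/9.
The branch terms are analytic at 4/9 and contribute nothing to the residue; only the rational part matters.
At the order-3 pole 4/9 set g(ω) = (ω - (4/9))^3*(rational part) = -11*ω**2 - 17*ω/18 - 3/5.
Order-3 pole: residue = g''(a)/2; g''(4/9) = -22, so the residue is -11.
List the singular points by increasing real part (a conjugate pair: the negative imaginary part first).

Radius of convergence at 0: 4/9.
At 4/9: a pole of order 3; residue -11.
At 4/7: a logarithmic branch point.
At 11/12: an algebraic (square-root) branch point.


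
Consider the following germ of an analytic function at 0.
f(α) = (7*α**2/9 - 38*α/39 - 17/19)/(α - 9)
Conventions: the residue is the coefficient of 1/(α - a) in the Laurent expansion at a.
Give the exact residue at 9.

At the order-1 pole 9 set g(α) = (α - (9))*f(α) = 7*α**2/9 - 38*α/39 - 17/19.
Simple pole: residue = g(a) at a = 9, which is 13174/247.

The residue is 13174/247.


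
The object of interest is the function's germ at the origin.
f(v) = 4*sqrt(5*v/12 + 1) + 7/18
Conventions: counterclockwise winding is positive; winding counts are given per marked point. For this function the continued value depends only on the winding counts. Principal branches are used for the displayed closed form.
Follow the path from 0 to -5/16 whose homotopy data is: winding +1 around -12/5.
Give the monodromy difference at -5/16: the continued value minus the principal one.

The rational part is single-valued and drops out of the difference; each branch term changes only by its own monodromy.
(4)*sqrt(1 - v/(-12/5)): winding +1 is odd, the square root flips sign, contributing -2*(4)*sqrt(1 - (-5/16)/(-12/5)) = -2*(4)*sqrt(167/192) = -(1/3)*sqrt(501).
Summing the contributions at v = -5/16 gives -(1/3)*sqrt(501).

Continued minus principal equals -(1/3)*sqrt(501).


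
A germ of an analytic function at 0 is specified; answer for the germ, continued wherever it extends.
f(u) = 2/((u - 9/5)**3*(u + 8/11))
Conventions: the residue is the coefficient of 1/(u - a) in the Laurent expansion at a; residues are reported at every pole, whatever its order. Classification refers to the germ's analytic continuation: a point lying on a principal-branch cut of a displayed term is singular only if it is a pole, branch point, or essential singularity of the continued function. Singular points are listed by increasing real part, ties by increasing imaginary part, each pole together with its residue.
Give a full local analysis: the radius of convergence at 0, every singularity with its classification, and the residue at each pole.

Radius of convergence at 0: 8/11.
At -8/11: a pole of order 1; residue -332750/2685619.
At 9/5: a pole of order 3; residue 332750/2685619.

Denominator factor (u - 9/5)^3: pole of order 3 at 9/5, modulus 9/5.
Denominator factor (u + 8/11): pole of order 1 at -8/11, modulus 8/11.
The radius of convergence is the smallest modulus among the singular points: 8/11.
At the order-1 pole -8/11 set g(u) = (u - (-8/11))*f(u) = 2/(u - 9/5)**3.
Simple pole: residue = g(a) at a = -8/11, which is -332750/2685619.
At the order-3 pole 9/5 set g(u) = (u - (9/5))^3*f(u) = 2/(u + 8/11).
Order-3 pole: residue = g''(a)/2; g''(9/5) = 665500/2685619, so the residue is 332750/2685619.
List the singular points by increasing real part (a conjugate pair: the negative imaginary part first).


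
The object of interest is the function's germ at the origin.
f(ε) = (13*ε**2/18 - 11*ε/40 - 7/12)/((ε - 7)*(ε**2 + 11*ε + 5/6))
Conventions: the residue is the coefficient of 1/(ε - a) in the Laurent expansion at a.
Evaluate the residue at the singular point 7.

At the order-1 pole 7 set g(ε) = (ε - (7))*f(ε) = (13*ε**2/18 - 11*ε/40 - 7/12)/(ε**2 + 11*ε + 5/6).
Simple pole: residue = g(a) at a = 7, which is 11837/45660.

The residue is 11837/45660.


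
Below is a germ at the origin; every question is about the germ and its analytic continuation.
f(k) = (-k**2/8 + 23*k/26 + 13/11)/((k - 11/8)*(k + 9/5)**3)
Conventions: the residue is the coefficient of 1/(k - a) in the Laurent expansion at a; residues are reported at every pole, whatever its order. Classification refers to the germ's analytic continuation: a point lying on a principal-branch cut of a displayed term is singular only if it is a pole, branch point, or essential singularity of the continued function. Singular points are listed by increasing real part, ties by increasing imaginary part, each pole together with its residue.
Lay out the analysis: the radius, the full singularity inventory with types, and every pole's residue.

Radius of convergence at 0: 11/8.
At -9/5: a pole of order 3; residue -19785125/292918769.
At 11/8: a pole of order 1; residue 19785125/292918769.

Denominator factor (k + 9/5)^3: pole of order 3 at -9/5, modulus 9/5.
Denominator factor (k - 11/8): pole of order 1 at 11/8, modulus 11/8.
The radius of convergence is the smallest modulus among the singular points: 11/8.
At the order-3 pole -9/5 set g(k) = (k - (-9/5))^3*f(k) = (-k**2/8 + 23*k/26 + 13/11)/(k - 11/8).
Order-3 pole: residue = g''(a)/2; g''(-9/5) = -39570250/292918769, so the residue is -19785125/292918769.
At the order-1 pole 11/8 set g(k) = (k - (11/8))*f(k) = (-k**2/8 + 23*k/26 + 13/11)/(k + 9/5)**3.
Simple pole: residue = g(a) at a = 11/8, which is 19785125/292918769.
List the singular points by increasing real part (a conjugate pair: the negative imaginary part first).
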